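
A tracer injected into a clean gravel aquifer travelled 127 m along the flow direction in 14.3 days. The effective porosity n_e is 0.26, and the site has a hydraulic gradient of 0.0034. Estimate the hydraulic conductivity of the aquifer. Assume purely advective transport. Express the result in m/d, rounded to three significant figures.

679 m/d

v = L / t = 127 / 14.3 = 8.881 m/d
K = v · n / i = 8.881 × 0.26 / 0.0034 = 679 m/d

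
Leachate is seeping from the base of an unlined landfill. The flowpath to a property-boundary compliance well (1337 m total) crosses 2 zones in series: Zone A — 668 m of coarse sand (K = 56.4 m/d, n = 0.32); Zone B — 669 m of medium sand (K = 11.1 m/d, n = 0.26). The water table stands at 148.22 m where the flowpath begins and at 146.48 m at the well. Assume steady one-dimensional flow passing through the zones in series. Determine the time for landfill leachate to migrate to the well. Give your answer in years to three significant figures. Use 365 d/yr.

Total head drop ΔH = 148.22 − 146.48 = 1.74 m
Continuity: the same q passes through each zone, so ΔH = q·Σ(L_j/K_j) — the zones act as resistances in series.
Σ(L/K) = 668/56.4 + 669/11.1 = 11.84 + 60.27 = 72.11 d
q = ΔH / Σ(L/K) = 1.74 / 72.11 = 0.02413 m/d (same in every zone)
Zone A: v = q/n = 0.02413/0.32 = 0.07540 m/d → t_A = 668/0.07540 = 8859 d
Zone B: v = q/n = 0.02413/0.26 = 0.09280 m/d → t_B = 669/0.09280 = 7209 d
Total t = 8859 + 7209 = 16070 d
   = 16070 / 365 = 44.0 yr

44.0 years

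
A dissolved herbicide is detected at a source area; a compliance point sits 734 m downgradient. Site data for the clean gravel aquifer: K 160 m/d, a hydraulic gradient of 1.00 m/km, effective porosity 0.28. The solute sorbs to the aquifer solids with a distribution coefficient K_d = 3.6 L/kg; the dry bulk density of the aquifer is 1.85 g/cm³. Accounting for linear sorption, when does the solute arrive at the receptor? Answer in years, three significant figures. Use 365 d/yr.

Darcy flux q = K·i = 160 × 0.0010 = 0.1600 m/d
v = Ki/n = 160·0.0010/0.28 = 0.5714 m/d
Retardation R = 1 + ρ_b·K_d/n = 1 + 1.85×3.6/0.28 = 24.79
Contaminant velocity v_c = v/R = 0.5714/24.79 = 0.02305 m/d
t = L/v_c = 734/0.02305 = 31840 d
   = 31840/365 = 87.2 yr

87.2 years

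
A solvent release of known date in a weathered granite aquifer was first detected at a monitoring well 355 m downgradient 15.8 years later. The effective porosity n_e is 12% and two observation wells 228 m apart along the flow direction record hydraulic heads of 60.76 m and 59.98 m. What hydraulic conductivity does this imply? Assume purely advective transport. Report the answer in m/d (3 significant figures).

2.16 m/d

Hydraulic gradient i = (60.76 − 59.98) / 228 = 0.78 / 228 = 0.003421
t = 15.8 years = 5767 d
v = L / t = 355 / 5767 = 0.06156 m/d
K = v · n / i = 0.06156 × 0.12 / 0.003421 = 2.16 m/d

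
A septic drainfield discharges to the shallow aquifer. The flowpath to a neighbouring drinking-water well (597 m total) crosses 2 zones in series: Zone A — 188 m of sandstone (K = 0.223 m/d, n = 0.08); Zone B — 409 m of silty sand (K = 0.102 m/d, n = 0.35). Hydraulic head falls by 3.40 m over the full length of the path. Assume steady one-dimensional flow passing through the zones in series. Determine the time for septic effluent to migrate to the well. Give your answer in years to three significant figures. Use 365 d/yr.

Continuity: the same q passes through each zone, so ΔH = q·Σ(L_j/K_j) — the zones act as resistances in series.
Σ(L/K) = 188/0.223 + 409/0.102 = 843.0 + 4010 = 4853 d
q = ΔH / Σ(L/K) = 3.40 / 4853 = 7.006e-4 m/d (same in every zone)
Zone A: v = q/n = 7.006e-4/0.08 = 0.008758 m/d → t_A = 188/0.008758 = 21470 d
Zone B: v = q/n = 7.006e-4/0.35 = 0.002002 m/d → t_B = 409/0.002002 = 204300 d
Total t = 21470 + 204300 = 225800 d
   = 225800 / 365 = 619 yr

619 years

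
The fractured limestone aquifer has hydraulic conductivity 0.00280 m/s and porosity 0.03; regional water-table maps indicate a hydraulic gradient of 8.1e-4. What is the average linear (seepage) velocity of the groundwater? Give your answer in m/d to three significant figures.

K = 0.00280 m/s × 86400 s/d = 241.9 m/d
Specific discharge q = 241.9 × 8.1e-4 = 0.1960 m/d
v_s = q/n_e = 0.1960/0.03 = 6.532 m/d

6.53 m/d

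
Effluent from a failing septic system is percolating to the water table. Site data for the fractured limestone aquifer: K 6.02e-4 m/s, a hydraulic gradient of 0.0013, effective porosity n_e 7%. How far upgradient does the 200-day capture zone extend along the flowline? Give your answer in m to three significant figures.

193 m

K = 6.02e-4 m/s × 86400 s/d = 52.01 m/d
q = Ki = 52.01 × 0.0013 = 0.06762 m/d
Seepage velocity v = q / n = 0.06762 / 0.07 = 0.9660 m/d
L = v × T = 0.9660 × 200 = 193.2 m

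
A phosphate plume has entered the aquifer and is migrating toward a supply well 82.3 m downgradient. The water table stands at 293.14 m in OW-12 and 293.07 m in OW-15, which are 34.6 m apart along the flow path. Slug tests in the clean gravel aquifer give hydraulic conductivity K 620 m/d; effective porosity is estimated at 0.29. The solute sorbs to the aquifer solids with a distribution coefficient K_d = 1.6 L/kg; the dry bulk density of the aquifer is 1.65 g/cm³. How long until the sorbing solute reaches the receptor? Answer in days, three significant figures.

Hydraulic gradient i = (293.14 − 293.07) / 34.6 = 0.07 / 34.6 = 0.002023
q = Ki = 620 × 0.002023 = 1.254 m/d
Seepage velocity v = q / n = 1.254 / 0.29 = 4.325 m/d
Retardation R = 1 + ρ_b·K_d/n = 1 + 1.65×1.6/0.29 = 10.10
Contaminant velocity v_c = v/R = 4.325/10.10 = 0.4281 m/d
t = L/v_c = 82.3/0.4281 = 192.2 d

192 days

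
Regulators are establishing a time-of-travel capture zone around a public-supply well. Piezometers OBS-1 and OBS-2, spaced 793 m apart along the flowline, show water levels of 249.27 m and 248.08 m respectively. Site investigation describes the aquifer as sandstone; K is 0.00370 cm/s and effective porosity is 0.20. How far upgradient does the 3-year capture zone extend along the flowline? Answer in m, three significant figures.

26.3 m

Hydraulic gradient i = (249.27 − 248.08) / 793 = 1.19 / 793 = 0.001501
K = 0.00370 cm/s × 864 = 3.197 m/d
Darcy flux q = K·i = 3.197 × 0.001501 = 0.004797 m/d
v = Ki/n = 3.197·0.001501/0.20 = 0.02399 m/d
T = 3 yr × 365 = 1095 d
L = v × T = 0.02399 × 1095 = 26.26 m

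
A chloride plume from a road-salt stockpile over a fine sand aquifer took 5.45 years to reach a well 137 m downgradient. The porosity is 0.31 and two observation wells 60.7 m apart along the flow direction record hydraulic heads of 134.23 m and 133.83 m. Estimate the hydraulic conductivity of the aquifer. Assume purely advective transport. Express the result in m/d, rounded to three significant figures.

3.24 m/d

Hydraulic gradient i = (134.23 − 133.83) / 60.7 = 0.40 / 60.7 = 0.006590
t = 5.45 years = 1989 d
v = L / t = 137 / 1989 = 0.06887 m/d
K = v · n / i = 0.06887 × 0.31 / 0.006590 = 3.24 m/d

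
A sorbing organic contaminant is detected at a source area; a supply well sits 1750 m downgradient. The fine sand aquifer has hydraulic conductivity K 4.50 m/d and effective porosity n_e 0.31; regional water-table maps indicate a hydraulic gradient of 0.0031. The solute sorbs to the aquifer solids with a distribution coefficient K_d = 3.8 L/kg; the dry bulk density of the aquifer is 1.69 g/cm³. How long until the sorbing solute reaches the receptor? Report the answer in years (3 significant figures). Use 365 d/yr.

Darcy flux q = K·i = 4.50 × 0.0031 = 0.01395 m/d
Average linear velocity = 0.01395 / 0.31 = 0.04500 m/d
Retardation R = 1 + ρ_b·K_d/n = 1 + 1.69×3.8/0.31 = 21.72
Contaminant velocity v_c = v/R = 0.04500/21.72 = 0.002072 m/d
t = L/v_c = 1750/0.002072 = 844500 d
   = 844500/365 = 2310 yr

2310 years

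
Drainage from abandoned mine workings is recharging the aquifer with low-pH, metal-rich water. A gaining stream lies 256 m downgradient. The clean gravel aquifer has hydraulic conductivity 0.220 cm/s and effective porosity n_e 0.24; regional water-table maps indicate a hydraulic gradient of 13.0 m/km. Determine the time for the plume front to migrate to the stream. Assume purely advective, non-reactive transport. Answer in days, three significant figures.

K = 0.220 cm/s × 864 = 190.1 m/d
Darcy flux q = K·i = 190.1 × 0.013 = 2.471 m/d
v = Ki/n = 190.1·0.013/0.24 = 10.30 m/d
t = L / v = 256 / 10.30 = 24.86 d

24.9 days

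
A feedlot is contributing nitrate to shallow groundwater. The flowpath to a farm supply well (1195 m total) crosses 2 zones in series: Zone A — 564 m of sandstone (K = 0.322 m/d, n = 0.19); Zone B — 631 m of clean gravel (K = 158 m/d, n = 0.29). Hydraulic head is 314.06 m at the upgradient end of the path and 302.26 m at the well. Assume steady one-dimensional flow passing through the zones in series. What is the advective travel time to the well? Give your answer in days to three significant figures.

43200 days

Total head drop ΔH = 314.06 − 302.26 = 11.80 m
Continuity: the same q passes through each zone, so ΔH = q·Σ(L_j/K_j) — the zones act as resistances in series.
Σ(L/K) = 564/0.322 + 631/158 = 1752 + 3.994 = 1756 d
q = ΔH / Σ(L/K) = 11.80 / 1756 = 0.006722 m/d (same in every zone)
Zone A: v = q/n = 0.006722/0.19 = 0.03538 m/d → t_A = 564/0.03538 = 15940 d
Zone B: v = q/n = 0.006722/0.29 = 0.02318 m/d → t_B = 631/0.02318 = 27220 d
Total t = 15940 + 27220 = 43170 d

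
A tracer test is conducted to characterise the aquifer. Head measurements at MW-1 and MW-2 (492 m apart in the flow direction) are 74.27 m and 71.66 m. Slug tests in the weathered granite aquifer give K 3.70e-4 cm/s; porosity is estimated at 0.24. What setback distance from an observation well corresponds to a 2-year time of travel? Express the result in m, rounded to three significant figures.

5.16 m

Hydraulic gradient i = (74.27 − 71.66) / 492 = 2.61 / 492 = 0.005305
K = 3.70e-4 cm/s × 864 = 0.3197 m/d
Darcy flux q = K·i = 0.3197 × 0.005305 = 0.001696 m/d
Seepage velocity v = q / n = 0.001696 / 0.24 = 0.007066 m/d
T = 2 yr × 365 = 730 d
L = v × T = 0.007066 × 730 = 5.158 m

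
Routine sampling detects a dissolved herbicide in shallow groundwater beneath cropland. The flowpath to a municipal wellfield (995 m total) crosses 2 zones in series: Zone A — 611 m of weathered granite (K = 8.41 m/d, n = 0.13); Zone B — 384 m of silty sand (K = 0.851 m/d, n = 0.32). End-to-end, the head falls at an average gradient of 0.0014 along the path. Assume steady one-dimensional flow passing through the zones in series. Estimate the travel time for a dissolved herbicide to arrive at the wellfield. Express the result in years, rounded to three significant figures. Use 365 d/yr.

208 years

Continuity: the same q passes through each zone, so ΔH = q·Σ(L_j/K_j) — the zones act as resistances in series.
Σ(L/K) = 611/8.41 + 384/0.851 = 72.65 + 451.2 = 523.9 d
K_eq = L_total / Σ(L/K) = 995 / 523.9 = 1.899 m/d
q = K_eq · i = 1.899 × 0.0014 = 0.002659 m/d (same in every zone)
Zone A: v = q/n = 0.002659/0.13 = 0.02045 m/d → t_A = 611/0.02045 = 29870 d
Zone B: v = q/n = 0.002659/0.32 = 0.008309 m/d → t_B = 384/0.008309 = 46210 d
Total t = 29870 + 46210 = 76090 d
   = 76090 / 365 = 208 yr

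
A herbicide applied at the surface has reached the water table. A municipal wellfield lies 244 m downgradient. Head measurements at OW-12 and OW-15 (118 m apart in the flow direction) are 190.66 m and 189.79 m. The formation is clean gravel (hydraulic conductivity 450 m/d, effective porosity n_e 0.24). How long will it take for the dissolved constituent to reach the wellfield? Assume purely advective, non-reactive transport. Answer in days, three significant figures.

Hydraulic gradient i = (190.66 − 189.79) / 118 = 0.87 / 118 = 0.007373
q = Ki = 450 × 0.007373 = 3.318 m/d
v = Ki/n = 450·0.007373/0.24 = 13.82 m/d
t = L / v = 244 / 13.82 = 17.65 d

17.7 days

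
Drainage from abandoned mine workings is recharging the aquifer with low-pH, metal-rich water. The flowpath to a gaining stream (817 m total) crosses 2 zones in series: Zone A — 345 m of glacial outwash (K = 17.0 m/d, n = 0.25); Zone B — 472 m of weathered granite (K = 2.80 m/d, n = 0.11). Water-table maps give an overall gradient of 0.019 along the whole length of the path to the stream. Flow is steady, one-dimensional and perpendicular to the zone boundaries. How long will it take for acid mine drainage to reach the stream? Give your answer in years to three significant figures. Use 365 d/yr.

4.61 years

Continuity: the same q passes through each zone, so ΔH = q·Σ(L_j/K_j) — the zones act as resistances in series.
Σ(L/K) = 345/17.0 + 472/2.80 = 20.29 + 168.6 = 188.9 d
K_eq = L_total / Σ(L/K) = 817 / 188.9 = 4.326 m/d
q = K_eq · i = 4.326 × 0.019 = 0.08219 m/d (same in every zone)
Zone A: v = q/n = 0.08219/0.25 = 0.3288 m/d → t_A = 345/0.3288 = 1049 d
Zone B: v = q/n = 0.08219/0.11 = 0.7472 m/d → t_B = 472/0.7472 = 631.7 d
Total t = 1049 + 631.7 = 1681 d
   = 1681 / 365 = 4.61 yr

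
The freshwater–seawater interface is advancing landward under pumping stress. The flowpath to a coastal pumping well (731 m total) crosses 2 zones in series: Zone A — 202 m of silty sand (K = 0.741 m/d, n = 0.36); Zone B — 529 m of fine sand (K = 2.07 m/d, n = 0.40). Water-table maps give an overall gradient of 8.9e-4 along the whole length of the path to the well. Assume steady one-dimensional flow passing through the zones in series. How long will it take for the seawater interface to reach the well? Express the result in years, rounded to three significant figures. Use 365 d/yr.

632 years

Continuity: the same q passes through each zone, so ΔH = q·Σ(L_j/K_j) — the zones act as resistances in series.
Σ(L/K) = 202/0.741 + 529/2.07 = 272.6 + 255.6 = 528.2 d
K_eq = L_total / Σ(L/K) = 731 / 528.2 = 1.384 m/d
q = K_eq · i = 1.384 × 8.9e-4 = 0.001232 m/d (same in every zone)
Zone A: v = q/n = 0.001232/0.36 = 0.003422 m/d → t_A = 202/0.003422 = 59040 d
Zone B: v = q/n = 0.001232/0.40 = 0.003080 m/d → t_B = 529/0.003080 = 171800 d
Total t = 59040 + 171800 = 230800 d
   = 230800 / 365 = 632 yr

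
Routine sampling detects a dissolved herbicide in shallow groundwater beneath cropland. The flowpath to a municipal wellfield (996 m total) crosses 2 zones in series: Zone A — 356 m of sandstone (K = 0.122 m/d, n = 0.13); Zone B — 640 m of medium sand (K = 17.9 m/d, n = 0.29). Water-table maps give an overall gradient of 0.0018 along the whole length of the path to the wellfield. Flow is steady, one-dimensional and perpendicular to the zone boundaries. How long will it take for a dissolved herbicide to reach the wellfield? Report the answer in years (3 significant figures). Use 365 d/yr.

Continuity: the same q passes through each zone, so ΔH = q·Σ(L_j/K_j) — the zones act as resistances in series.
Σ(L/K) = 356/0.122 + 640/17.9 = 2918 + 35.75 = 2954 d
K_eq = L_total / Σ(L/K) = 996 / 2954 = 0.3372 m/d
q = K_eq · i = 0.3372 × 0.0018 = 6.069e-4 m/d (same in every zone)
Zone A: v = q/n = 6.069e-4/0.13 = 0.004669 m/d → t_A = 356/0.004669 = 76250 d
Zone B: v = q/n = 6.069e-4/0.29 = 0.002093 m/d → t_B = 640/0.002093 = 305800 d
Total t = 76250 + 305800 = 382000 d
   = 382000 / 365 = 1050 yr

1050 years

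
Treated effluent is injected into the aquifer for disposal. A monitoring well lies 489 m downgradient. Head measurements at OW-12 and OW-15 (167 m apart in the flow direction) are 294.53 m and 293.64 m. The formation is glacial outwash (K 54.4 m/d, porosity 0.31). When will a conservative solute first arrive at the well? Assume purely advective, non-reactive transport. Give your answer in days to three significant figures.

Hydraulic gradient i = (294.53 − 293.64) / 167 = 0.89 / 167 = 0.005329
q = Ki = 54.4 × 0.005329 = 0.2899 m/d
v = Ki/n = 54.4·0.005329/0.31 = 0.9352 m/d
t = L / v = 489 / 0.9352 = 522.9 d

523 days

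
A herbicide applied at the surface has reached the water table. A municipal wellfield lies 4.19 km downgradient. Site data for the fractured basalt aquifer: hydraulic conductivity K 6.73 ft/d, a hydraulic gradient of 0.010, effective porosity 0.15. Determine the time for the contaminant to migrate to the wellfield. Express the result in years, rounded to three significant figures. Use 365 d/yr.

83.9 years

K = 6.73 ft/d × 0.3048 = 2.051 m/d
q = Ki = 2.051 × 0.010 = 0.02051 m/d
Seepage velocity v = q / n = 0.02051 / 0.15 = 0.1368 m/d
L = 4.19 km = 4190 m
t = L / v = 4190 / 0.1368 = 30640 d
   = 30640 / 365 = 83.9 yr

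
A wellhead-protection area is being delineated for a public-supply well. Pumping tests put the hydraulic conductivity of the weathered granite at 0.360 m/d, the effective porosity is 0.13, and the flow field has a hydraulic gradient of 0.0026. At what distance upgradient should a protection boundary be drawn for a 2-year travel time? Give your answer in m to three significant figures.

5.26 m

q = Ki = 0.360 × 0.0026 = 9.360e-4 m/d
v = Ki/n = 0.360·0.0026/0.13 = 0.007200 m/d
T = 2 yr × 365 = 730 d
L = v × T = 0.007200 × 730 = 5.256 m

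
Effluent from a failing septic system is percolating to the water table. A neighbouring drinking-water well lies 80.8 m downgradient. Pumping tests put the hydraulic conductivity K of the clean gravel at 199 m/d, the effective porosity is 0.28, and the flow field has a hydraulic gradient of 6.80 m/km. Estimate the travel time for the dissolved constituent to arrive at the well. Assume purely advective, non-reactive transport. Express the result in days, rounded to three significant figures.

Specific discharge q = 199 × 0.0068 = 1.353 m/d
v_s = q/n_e = 1.353/0.28 = 4.833 m/d
t = L / v = 80.8 / 4.833 = 16.72 d

16.7 days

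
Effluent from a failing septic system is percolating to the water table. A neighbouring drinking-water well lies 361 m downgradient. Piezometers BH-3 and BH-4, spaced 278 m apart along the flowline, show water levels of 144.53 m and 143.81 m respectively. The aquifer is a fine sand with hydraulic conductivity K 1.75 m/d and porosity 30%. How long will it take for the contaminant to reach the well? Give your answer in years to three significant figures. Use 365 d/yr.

Hydraulic gradient i = (144.53 − 143.81) / 278 = 0.72 / 278 = 0.002590
Darcy flux q = K·i = 1.75 × 0.002590 = 0.004532 m/d
Average linear velocity = 0.004532 / 0.30 = 0.01511 m/d
t = L / v = 361 / 0.01511 = 23890 d
   = 23890 / 365 = 65.5 yr

65.5 years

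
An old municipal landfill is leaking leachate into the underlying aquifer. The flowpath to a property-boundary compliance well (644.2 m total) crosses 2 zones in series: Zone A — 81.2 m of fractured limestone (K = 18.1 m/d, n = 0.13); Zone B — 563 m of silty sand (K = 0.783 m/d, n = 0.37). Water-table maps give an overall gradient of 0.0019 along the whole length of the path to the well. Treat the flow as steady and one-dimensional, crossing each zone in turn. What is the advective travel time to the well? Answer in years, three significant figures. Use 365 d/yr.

354 years

Continuity: the same q passes through each zone, so ΔH = q·Σ(L_j/K_j) — the zones act as resistances in series.
Σ(L/K) = 81.2/18.1 + 563/0.783 = 4.486 + 719.0 = 723.5 d
K_eq = L_total / Σ(L/K) = 644.2 / 723.5 = 0.8904 m/d
q = K_eq · i = 0.8904 × 0.0019 = 0.001692 m/d (same in every zone)
Zone A: v = q/n = 0.001692/0.13 = 0.01301 m/d → t_A = 81.2/0.01301 = 6240 d
Zone B: v = q/n = 0.001692/0.37 = 0.004572 m/d → t_B = 563/0.004572 = 123100 d
Total t = 6240 + 123100 = 129400 d
   = 129400 / 365 = 354 yr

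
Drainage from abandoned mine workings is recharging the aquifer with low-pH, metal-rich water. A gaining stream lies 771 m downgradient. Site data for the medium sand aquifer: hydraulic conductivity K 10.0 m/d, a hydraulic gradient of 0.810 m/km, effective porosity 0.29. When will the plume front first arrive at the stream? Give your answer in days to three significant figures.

27600 days

Darcy flux q = K·i = 10.0 × 8.1e-4 = 0.008100 m/d
Average linear velocity = 0.008100 / 0.29 = 0.02793 m/d
t = L / v = 771 / 0.02793 = 27600 d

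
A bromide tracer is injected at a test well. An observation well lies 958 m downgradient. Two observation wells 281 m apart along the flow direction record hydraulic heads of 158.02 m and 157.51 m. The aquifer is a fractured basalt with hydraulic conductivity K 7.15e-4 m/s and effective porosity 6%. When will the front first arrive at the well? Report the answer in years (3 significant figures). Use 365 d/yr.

1.40 years

Hydraulic gradient i = (158.02 − 157.51) / 281 = 0.51 / 281 = 0.001815
K = 7.15e-4 m/s × 86400 s/d = 61.78 m/d
Specific discharge q = 61.78 × 0.001815 = 0.1121 m/d
Average linear velocity = 0.1121 / 0.06 = 1.869 m/d
t = L / v = 958 / 1.869 = 512.7 d
   = 512.7 / 365 = 1.40 yr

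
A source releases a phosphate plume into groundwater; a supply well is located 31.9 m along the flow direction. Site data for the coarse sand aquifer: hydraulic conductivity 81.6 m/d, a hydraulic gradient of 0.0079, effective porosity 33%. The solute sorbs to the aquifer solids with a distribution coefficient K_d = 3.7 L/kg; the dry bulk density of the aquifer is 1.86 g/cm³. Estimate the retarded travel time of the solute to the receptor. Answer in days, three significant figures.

357 days

Darcy flux q = K·i = 81.6 × 0.0079 = 0.6446 m/d
v_s = q/n_e = 0.6446/0.33 = 1.953 m/d
Retardation R = 1 + ρ_b·K_d/n = 1 + 1.86×3.7/0.33 = 21.85
Contaminant velocity v_c = v/R = 1.953/21.85 = 0.08938 m/d
t = L/v_c = 31.9/0.08938 = 356.9 d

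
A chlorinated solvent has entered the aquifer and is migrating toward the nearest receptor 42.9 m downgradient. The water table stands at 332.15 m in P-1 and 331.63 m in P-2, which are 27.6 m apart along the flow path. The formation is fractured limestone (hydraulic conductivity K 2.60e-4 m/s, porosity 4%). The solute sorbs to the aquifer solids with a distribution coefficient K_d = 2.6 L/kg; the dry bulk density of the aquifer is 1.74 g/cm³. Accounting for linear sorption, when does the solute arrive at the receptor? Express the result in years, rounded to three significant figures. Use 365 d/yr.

Hydraulic gradient i = (332.15 − 331.63) / 27.6 = 0.52 / 27.6 = 0.01884
K = 2.60e-4 m/s × 86400 s/d = 22.46 m/d
q = Ki = 22.46 × 0.01884 = 0.4232 m/d
Average linear velocity = 0.4232 / 0.04 = 10.58 m/d
Retardation R = 1 + ρ_b·K_d/n = 1 + 1.74×2.6/0.04 = 114.1
Contaminant velocity v_c = v/R = 10.58/114.1 = 0.09273 m/d
t = L/v_c = 42.9/0.09273 = 462.6 d
   = 462.6/365 = 1.27 yr

1.27 years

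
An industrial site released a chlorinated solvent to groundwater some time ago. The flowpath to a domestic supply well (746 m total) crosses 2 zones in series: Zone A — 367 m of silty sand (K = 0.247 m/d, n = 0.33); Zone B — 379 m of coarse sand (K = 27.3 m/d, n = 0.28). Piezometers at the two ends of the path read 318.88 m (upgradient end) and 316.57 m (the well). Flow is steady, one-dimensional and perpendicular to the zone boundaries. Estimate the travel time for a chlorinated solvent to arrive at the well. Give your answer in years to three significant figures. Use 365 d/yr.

404 years

Total head drop ΔH = 318.88 − 316.57 = 2.31 m
Continuity: the same q passes through each zone, so ΔH = q·Σ(L_j/K_j) — the zones act as resistances in series.
Σ(L/K) = 367/0.247 + 379/27.3 = 1486 + 13.88 = 1500 d
q = ΔH / Σ(L/K) = 2.31 / 1500 = 0.001540 m/d (same in every zone)
Zone A: v = q/n = 0.001540/0.33 = 0.004668 m/d → t_A = 367/0.004668 = 78630 d
Zone B: v = q/n = 0.001540/0.28 = 0.005501 m/d → t_B = 379/0.005501 = 68900 d
Total t = 78630 + 68900 = 147500 d
   = 147500 / 365 = 404 yr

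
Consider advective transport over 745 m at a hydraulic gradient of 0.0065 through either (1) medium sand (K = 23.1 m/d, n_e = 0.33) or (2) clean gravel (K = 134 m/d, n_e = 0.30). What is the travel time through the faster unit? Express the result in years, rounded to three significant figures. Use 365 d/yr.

0.703 years

Unit 1 (medium sand): v = 23.1×0.0065/0.33 = 0.4550 m/d, t = 745/0.4550 = 1637 d
Unit 2 (clean gravel): v = 134×0.0065/0.30 = 2.903 m/d, t = 745/2.903 = 256.6 d
Faster: 256.6 d / 365 = 0.703 yr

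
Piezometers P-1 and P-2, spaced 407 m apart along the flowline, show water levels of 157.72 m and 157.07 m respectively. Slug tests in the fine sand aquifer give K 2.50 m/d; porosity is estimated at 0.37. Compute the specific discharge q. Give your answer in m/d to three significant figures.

Hydraulic gradient i = (157.72 − 157.07) / 407 = 0.65 / 407 = 0.001597
Darcy flux q = K·i = 2.50 × 0.001597 = 0.003993 m/d

0.00399 m/d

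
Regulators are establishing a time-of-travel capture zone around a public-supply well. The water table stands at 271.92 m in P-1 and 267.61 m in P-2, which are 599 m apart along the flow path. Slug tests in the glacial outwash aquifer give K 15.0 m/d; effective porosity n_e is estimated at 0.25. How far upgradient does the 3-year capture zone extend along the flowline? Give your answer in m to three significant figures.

473 m

Hydraulic gradient i = (271.92 − 267.61) / 599 = 4.31 / 599 = 0.007195
Darcy flux q = K·i = 15.0 × 0.007195 = 0.1079 m/d
Average linear velocity = 0.1079 / 0.25 = 0.4317 m/d
T = 3 yr × 365 = 1095 d
L = v × T = 0.4317 × 1095 = 472.7 m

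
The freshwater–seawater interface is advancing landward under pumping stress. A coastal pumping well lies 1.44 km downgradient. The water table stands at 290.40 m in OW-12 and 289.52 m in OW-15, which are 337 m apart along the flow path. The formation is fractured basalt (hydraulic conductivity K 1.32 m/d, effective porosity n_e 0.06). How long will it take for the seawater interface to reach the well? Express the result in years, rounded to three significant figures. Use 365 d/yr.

68.7 years

Hydraulic gradient i = (290.40 − 289.52) / 337 = 0.88 / 337 = 0.002611
Specific discharge q = 1.32 × 0.002611 = 0.003447 m/d
v = Ki/n = 1.32·0.002611/0.06 = 0.05745 m/d
L = 1.44 km = 1440 m
t = L / v = 1440 / 0.05745 = 25070 d
   = 25070 / 365 = 68.7 yr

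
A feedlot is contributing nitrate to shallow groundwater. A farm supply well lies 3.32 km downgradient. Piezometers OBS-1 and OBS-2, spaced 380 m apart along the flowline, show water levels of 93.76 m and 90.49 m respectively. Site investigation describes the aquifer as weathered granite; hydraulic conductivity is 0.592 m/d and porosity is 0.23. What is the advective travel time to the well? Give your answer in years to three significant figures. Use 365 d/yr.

411 years

Hydraulic gradient i = (93.76 − 90.49) / 380 = 3.27 / 380 = 0.008605
q = Ki = 0.592 × 0.008605 = 0.005094 m/d
v_s = q/n_e = 0.005094/0.23 = 0.02215 m/d
L = 3.32 km = 3320 m
t = L / v = 3320 / 0.02215 = 149900 d
   = 149900 / 365 = 411 yr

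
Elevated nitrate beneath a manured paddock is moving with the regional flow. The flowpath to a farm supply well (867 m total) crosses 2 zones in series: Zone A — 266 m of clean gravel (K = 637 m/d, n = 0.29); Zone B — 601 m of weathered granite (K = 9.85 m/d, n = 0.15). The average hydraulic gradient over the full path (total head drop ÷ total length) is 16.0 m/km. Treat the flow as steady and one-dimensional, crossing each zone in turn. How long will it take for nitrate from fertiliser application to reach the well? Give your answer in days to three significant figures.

741 days

Continuity: the same q passes through each zone, so ΔH = q·Σ(L_j/K_j) — the zones act as resistances in series.
Σ(L/K) = 266/637 + 601/9.85 = 0.4176 + 61.02 = 61.43 d
K_eq = L_total / Σ(L/K) = 867 / 61.43 = 14.11 m/d
q = K_eq · i = 14.11 × 0.016 = 0.2258 m/d (same in every zone)
Zone A: v = q/n = 0.2258/0.29 = 0.7786 m/d → t_A = 266/0.7786 = 341.6 d
Zone B: v = q/n = 0.2258/0.15 = 1.505 m/d → t_B = 601/1.505 = 399.2 d
Total t = 341.6 + 399.2 = 740.9 d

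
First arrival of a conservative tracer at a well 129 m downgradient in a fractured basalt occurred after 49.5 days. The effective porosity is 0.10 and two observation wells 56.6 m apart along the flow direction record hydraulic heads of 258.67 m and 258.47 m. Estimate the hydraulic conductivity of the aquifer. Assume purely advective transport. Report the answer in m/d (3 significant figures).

73.8 m/d

Hydraulic gradient i = (258.67 − 258.47) / 56.6 = 0.20 / 56.6 = 0.003534
v = L / t = 129 / 49.5 = 2.606 m/d
K = v · n / i = 2.606 × 0.10 / 0.003534 = 73.8 m/d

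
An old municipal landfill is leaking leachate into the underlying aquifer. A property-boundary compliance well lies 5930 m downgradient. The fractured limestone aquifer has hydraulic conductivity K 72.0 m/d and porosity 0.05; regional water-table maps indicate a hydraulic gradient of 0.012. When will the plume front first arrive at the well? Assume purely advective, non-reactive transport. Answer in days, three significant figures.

343 days

Specific discharge q = 72.0 × 0.012 = 0.8640 m/d
v = Ki/n = 72.0·0.012/0.05 = 17.28 m/d
t = L / v = 5930 / 17.28 = 343.2 d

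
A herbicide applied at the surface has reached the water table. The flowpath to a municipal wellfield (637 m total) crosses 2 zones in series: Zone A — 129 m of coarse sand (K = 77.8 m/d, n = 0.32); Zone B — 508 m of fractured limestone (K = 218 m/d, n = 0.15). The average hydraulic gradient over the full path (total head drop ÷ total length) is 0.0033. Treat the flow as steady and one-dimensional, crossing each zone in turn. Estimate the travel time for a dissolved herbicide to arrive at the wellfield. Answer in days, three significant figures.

223 days

Steady 1-D flow in series ⇒ the Darcy flux q is identical in every zone and the zone head losses add (resistances L/K in series).
Σ(L/K) = 129/77.8 + 508/218 = 1.658 + 2.330 = 3.988 d
K_eq = L_total / Σ(L/K) = 637 / 3.988 = 159.7 m/d
q = K_eq · i = 159.7 × 0.0033 = 0.5271 m/d (same in every zone)
Zone A: v = q/n = 0.5271/0.32 = 1.647 m/d → t_A = 129/1.647 = 78.32 d
Zone B: v = q/n = 0.5271/0.15 = 3.514 m/d → t_B = 508/3.514 = 144.6 d
Total t = 78.32 + 144.6 = 222.9 d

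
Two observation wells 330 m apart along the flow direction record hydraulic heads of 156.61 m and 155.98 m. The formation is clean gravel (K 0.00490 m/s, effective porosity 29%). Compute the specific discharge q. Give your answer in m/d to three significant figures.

0.808 m/d

Hydraulic gradient i = (156.61 − 155.98) / 330 = 0.63 / 330 = 0.001909
K = 0.00490 m/s × 86400 s/d = 423.4 m/d
Darcy flux q = K·i = 423.4 × 0.001909 = 0.8082 m/d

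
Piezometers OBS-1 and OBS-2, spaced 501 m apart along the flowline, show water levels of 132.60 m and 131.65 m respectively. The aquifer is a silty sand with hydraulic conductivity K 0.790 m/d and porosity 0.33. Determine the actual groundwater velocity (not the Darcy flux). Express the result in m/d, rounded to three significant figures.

0.00454 m/d

Hydraulic gradient i = (132.60 − 131.65) / 501 = 0.95 / 501 = 0.001896
Specific discharge q = 0.790 × 0.001896 = 0.001498 m/d
Average linear velocity = 0.001498 / 0.33 = 0.004539 m/d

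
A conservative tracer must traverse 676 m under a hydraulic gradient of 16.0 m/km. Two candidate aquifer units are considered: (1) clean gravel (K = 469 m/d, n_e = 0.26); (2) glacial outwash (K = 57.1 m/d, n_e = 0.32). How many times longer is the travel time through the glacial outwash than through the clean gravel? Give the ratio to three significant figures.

10.1

Unit 1 (clean gravel): v = 469×0.016/0.26 = 28.86 m/d, t = 676/28.86 = 23.42 d
Unit 2 (glacial outwash): v = 57.1×0.016/0.32 = 2.855 m/d, t = 676/2.855 = 236.8 d
t(glacial outwash) / t(clean gravel) = 236.8/23.42 = 10.1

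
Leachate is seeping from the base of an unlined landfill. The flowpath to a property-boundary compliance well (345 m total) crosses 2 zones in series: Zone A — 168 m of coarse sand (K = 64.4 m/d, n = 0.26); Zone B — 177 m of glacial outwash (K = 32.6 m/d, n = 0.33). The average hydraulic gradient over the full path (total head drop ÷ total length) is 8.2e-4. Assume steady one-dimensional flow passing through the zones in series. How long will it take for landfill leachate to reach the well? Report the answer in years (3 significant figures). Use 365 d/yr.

For zones in series the flux q is common to all zones; the equivalent conductivity is the harmonic (thickness-weighted) mean, K_eq = L_total / Σ(L_j/K_j).
Σ(L/K) = 168/64.4 + 177/32.6 = 2.609 + 5.429 = 8.038 d
K_eq = L_total / Σ(L/K) = 345 / 8.038 = 42.92 m/d
q = K_eq · i = 42.92 × 8.2e-4 = 0.03519 m/d (same in every zone)
Zone A: v = q/n = 0.03519/0.26 = 0.1354 m/d → t_A = 168/0.1354 = 1241 d
Zone B: v = q/n = 0.03519/0.33 = 0.1067 m/d → t_B = 177/0.1067 = 1660 d
Total t = 1241 + 1660 = 2901 d
   = 2901 / 365 = 7.95 yr

7.95 years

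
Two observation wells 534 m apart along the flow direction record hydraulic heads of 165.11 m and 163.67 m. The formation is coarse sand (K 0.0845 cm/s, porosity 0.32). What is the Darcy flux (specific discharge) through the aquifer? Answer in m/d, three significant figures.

0.197 m/d

Hydraulic gradient i = (165.11 − 163.67) / 534 = 1.44 / 534 = 0.002697
K = 0.0845 cm/s × 864 = 73.01 m/d
Specific discharge q = 73.01 × 0.002697 = 0.1969 m/d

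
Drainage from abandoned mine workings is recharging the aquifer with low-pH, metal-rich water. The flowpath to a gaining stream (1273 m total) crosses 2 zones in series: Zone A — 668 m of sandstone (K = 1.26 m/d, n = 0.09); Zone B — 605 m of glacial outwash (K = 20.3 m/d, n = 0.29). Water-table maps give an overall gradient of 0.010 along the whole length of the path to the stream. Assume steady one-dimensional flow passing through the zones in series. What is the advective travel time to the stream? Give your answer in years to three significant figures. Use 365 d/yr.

Continuity: the same q passes through each zone, so ΔH = q·Σ(L_j/K_j) — the zones act as resistances in series.
Σ(L/K) = 668/1.26 + 605/20.3 = 530.2 + 29.80 = 560.0 d
K_eq = L_total / Σ(L/K) = 1273 / 560.0 = 2.273 m/d
q = K_eq · i = 2.273 × 0.010 = 0.02273 m/d (same in every zone)
Zone A: v = q/n = 0.02273/0.09 = 0.2526 m/d → t_A = 668/0.2526 = 2645 d
Zone B: v = q/n = 0.02273/0.29 = 0.07839 m/d → t_B = 605/0.07839 = 7718 d
Total t = 2645 + 7718 = 10360 d
   = 10360 / 365 = 28.4 yr

28.4 years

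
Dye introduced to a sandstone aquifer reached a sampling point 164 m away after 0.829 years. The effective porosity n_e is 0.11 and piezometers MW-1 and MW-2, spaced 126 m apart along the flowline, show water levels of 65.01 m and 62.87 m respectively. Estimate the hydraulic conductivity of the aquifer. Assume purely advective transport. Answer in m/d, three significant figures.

Hydraulic gradient i = (65.01 − 62.87) / 126 = 2.14 / 126 = 0.01698
t = 0.829 years = 302.6 d
v = L / t = 164 / 302.6 = 0.5420 m/d
K = v · n / i = 0.5420 × 0.11 / 0.01698 = 3.51 m/d

3.51 m/d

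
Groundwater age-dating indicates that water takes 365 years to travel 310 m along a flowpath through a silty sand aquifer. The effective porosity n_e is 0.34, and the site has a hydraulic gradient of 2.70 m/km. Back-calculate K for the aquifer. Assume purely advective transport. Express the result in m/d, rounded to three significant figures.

t = 365 years = 133200 d
v = L / t = 310 / 133200 = 0.002327 m/d
K = v · n / i = 0.002327 × 0.34 / 0.0027 = 0.293 m/d

0.293 m/d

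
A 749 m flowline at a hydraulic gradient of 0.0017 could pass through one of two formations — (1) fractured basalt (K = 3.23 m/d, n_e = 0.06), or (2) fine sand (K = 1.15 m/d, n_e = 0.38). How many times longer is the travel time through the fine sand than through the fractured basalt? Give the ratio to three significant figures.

17.8

Unit 1 (fractured basalt): v = 3.23×0.0017/0.06 = 0.09152 m/d, t = 749/0.09152 = 8184 d
Unit 2 (fine sand): v = 1.15×0.0017/0.38 = 0.005145 m/d, t = 749/0.005145 = 145600 d
t(fine sand) / t(fractured basalt) = 145600/8184 = 17.8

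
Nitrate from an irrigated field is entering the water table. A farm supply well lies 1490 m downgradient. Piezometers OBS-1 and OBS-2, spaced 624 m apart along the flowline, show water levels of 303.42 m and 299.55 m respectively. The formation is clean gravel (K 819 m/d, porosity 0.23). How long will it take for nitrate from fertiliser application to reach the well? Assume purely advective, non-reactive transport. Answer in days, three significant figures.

67.5 days

Hydraulic gradient i = (303.42 − 299.55) / 624 = 3.87 / 624 = 0.006202
q = Ki = 819 × 0.006202 = 5.079 m/d
Average linear velocity = 5.079 / 0.23 = 22.08 m/d
t = L / v = 1490 / 22.08 = 67.47 d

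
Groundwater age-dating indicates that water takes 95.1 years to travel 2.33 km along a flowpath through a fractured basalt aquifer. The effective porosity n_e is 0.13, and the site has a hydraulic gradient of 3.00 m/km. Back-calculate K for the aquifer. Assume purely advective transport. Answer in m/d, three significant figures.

2.91 m/d

t = 95.1 years = 34710 d
L = 2.33 km = 2330 m
v = L / t = 2330 / 34710 = 0.06712 m/d
K = v · n / i = 0.06712 × 0.13 / 0.0030 = 2.91 m/d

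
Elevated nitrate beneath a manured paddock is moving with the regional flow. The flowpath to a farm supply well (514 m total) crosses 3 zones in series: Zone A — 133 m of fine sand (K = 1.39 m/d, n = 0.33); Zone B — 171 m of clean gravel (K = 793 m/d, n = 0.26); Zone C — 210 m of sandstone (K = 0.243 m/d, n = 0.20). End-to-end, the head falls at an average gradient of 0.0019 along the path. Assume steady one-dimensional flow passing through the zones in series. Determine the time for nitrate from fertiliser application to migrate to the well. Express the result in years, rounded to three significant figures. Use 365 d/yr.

Steady 1-D flow in series ⇒ the Darcy flux q is identical in every zone and the zone head losses add (resistances L/K in series).
Σ(L/K) = 133/1.39 + 171/793 + 210/0.243 = 95.68 + 0.2156 + 864.2 = 960.1 d
K_eq = L_total / Σ(L/K) = 514 / 960.1 = 0.5354 m/d
q = K_eq · i = 0.5354 × 0.0019 = 0.001017 m/d (same in every zone)
Zone A: v = q/n = 0.001017/0.33 = 0.003082 m/d → t_A = 133/0.003082 = 43150 d
Zone B: v = q/n = 0.001017/0.26 = 0.003912 m/d → t_B = 171/0.003912 = 43710 d
Zone C: v = q/n = 0.001017/0.20 = 0.005086 m/d → t_C = 210/0.005086 = 41290 d
Total t = 43150 + 43710 + 41290 = 128100 d
   = 128100 / 365 = 351 yr

351 years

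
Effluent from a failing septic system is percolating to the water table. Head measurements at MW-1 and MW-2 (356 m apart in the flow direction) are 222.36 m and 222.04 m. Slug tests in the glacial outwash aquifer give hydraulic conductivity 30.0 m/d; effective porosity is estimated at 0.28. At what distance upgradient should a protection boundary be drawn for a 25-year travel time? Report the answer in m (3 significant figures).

Hydraulic gradient i = (222.36 − 222.04) / 356 = 0.32 / 356 = 8.989e-4
q = Ki = 30.0 × 8.989e-4 = 0.02697 m/d
v_s = q/n_e = 0.02697/0.28 = 0.09631 m/d
T = 25 yr × 365 = 9125 d
L = v × T = 0.09631 × 9125 = 878.8 m

879 m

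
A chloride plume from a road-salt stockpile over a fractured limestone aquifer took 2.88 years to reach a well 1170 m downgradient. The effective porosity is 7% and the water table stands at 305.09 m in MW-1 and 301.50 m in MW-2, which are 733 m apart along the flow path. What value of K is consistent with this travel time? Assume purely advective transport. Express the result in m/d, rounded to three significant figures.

15.9 m/d

Hydraulic gradient i = (305.09 − 301.50) / 733 = 3.59 / 733 = 0.004898
t = 2.88 years = 1051 d
v = L / t = 1170 / 1051 = 1.113 m/d
K = v · n / i = 1.113 × 0.07 / 0.004898 = 15.9 m/d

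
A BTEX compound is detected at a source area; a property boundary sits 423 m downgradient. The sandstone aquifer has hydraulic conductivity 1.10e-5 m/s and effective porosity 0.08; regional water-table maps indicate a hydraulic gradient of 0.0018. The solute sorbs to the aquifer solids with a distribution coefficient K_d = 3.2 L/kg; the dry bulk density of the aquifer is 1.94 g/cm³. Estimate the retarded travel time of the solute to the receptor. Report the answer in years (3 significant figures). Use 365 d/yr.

4260 years

K = 1.10e-5 m/s × 86400 s/d = 0.9504 m/d
q = Ki = 0.9504 × 0.0018 = 0.001711 m/d
v_s = q/n_e = 0.001711/0.08 = 0.02138 m/d
Retardation R = 1 + ρ_b·K_d/n = 1 + 1.94×3.2/0.08 = 78.60
Contaminant velocity v_c = v/R = 0.02138/78.60 = 2.721e-4 m/d
t = L/v_c = 423/2.721e-4 = 1.555e6 d
   = 1.555e6/365 = 4260 yr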